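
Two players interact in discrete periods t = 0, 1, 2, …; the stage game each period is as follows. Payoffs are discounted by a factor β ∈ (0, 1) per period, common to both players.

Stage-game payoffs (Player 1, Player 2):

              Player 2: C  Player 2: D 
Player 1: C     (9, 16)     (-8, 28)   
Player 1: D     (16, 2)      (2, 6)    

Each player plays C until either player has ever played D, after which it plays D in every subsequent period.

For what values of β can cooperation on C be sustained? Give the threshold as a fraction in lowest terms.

6/11

Player 1: cooperation gives 9 each period; deviation gives 16 once then 2 forever.
  9/(1−β) ≥ 16 + 2β/(1−β) ⇒ β ≥ 7/14 = 1/2.
Player 2: cooperation gives 16 each period; deviation gives 28 once then 6 forever.
  β ≥ 12/22 = 6/11.
Both must hold, so the binding constraint is Player 2's: β ≥ 6/11.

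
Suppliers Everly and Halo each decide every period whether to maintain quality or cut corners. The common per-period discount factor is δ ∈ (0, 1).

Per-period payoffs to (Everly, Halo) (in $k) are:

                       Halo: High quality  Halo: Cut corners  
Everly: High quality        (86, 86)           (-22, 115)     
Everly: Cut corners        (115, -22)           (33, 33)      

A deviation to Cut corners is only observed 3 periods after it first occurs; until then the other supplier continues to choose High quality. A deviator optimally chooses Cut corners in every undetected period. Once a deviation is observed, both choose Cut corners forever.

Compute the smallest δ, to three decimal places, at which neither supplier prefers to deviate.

0.707

The best deviation is to choose Cut corners for all 3 undetected periods, earning 115 each, then 33 forever once detected.
Deviation value: 115(1−δ^3)/(1−δ) + 33δ^3/(1−δ); cooperation value: 86/(1−δ).
IC: 86 ≥ 115(1−δ^3) + 33δ^3 = 115 − 82δ^3.
So δ^3 ≥ 29/82, giving δ ≥ (29/82)^(1/3) ≈ 0.707.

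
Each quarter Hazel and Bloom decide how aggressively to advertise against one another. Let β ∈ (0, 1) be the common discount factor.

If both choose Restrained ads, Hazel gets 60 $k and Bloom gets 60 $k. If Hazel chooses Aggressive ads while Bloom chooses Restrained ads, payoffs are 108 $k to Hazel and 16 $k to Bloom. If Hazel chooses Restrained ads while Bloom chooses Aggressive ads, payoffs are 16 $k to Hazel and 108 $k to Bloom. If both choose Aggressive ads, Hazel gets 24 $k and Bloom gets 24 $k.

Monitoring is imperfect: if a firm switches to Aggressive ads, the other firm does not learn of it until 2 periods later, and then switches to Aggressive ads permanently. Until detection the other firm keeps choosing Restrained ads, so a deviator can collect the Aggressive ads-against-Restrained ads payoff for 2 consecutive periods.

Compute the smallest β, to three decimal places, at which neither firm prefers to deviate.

Deviating for the 2 undetected periods gains 108−60 = 48 per period over cooperation, then loses 60−24 = 36 per period forever once punishment starts.
Gain: 48(1 + β + … + β^1); loss: 36·β^2/(1−β).
No profitable deviation ⇔ 48(1−β^2) ≤ 36·β^2, i.e. β^2 ≥ 48/(48+36) = 4/7.
Hence β ≥ (4/7)^(1/2) ≈ 0.756.

0.756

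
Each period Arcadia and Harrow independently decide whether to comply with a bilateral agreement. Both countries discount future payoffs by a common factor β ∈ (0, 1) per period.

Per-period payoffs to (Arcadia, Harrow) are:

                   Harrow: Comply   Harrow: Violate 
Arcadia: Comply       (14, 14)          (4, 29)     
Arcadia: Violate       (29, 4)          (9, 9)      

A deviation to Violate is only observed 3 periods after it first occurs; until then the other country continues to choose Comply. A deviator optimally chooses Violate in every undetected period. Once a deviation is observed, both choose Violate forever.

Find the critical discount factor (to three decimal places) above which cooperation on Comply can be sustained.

0.909

Deviating for the 3 undetected periods gains 29−14 = 15 per period over cooperation, then loses 14−9 = 5 per period forever once punishment starts.
Gain: 15(1 + β + … + β^2); loss: 5·β^3/(1−β).
No profitable deviation ⇔ 15(1−β^3) ≤ 5·β^3, i.e. β^3 ≥ 15/(15+5) = 3/4.
Hence β ≥ (3/4)^(1/3) ≈ 0.909.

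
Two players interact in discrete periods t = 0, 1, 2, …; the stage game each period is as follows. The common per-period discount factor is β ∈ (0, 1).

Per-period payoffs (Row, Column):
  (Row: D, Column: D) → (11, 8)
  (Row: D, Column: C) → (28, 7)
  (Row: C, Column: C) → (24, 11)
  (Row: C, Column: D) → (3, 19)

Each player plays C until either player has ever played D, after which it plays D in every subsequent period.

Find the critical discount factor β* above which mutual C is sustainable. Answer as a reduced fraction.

8/11

Row's threshold: (28−24)/(28−11) = 4/17.
Column's threshold: (19−11)/(19−8) = 8/11.
4/17 < 8/11, so Column binds and β* = 8/11.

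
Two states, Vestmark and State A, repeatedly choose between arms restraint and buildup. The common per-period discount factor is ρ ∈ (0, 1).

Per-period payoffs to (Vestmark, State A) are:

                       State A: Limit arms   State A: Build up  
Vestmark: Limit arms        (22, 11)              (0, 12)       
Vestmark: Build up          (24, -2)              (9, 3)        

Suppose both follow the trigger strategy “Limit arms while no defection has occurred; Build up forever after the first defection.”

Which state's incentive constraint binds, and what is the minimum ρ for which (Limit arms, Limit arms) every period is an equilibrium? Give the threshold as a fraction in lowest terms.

For Vestmark: deviation gain 24−22 = 2, per-period punishment loss 22−9 = 13. IC gives ρ ≥ 2/15.
For State A: gain 1, loss 8 per period, so ρ ≥ 1/9.
The tighter constraint is Vestmark's, so cooperation needs ρ ≥ 2/15.

Vestmark; ρ ≥ 2/15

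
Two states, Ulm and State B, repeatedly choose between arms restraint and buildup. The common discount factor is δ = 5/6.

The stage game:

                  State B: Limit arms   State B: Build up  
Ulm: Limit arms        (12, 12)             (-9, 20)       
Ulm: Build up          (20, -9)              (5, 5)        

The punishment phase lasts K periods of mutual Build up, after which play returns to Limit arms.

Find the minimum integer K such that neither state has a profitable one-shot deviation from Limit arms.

No profitable deviation requires (12−5)(δ+…+δ^K) ≥ 20−12, i.e. δ+…+δ^K ≥ 8/7 ≈ 1.1429.
With δ = 5/6, the partial sums are K=1: 0.8333, K=2: 1.5278.
K = 2 is the first length at which the sum reaches 1.1429.

2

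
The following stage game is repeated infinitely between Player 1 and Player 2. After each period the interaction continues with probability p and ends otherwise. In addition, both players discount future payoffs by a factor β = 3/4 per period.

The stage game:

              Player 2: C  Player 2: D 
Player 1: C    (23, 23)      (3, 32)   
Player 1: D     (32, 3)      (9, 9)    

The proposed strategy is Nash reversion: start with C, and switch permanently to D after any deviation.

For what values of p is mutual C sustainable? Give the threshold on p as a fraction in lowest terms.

Expected continuation weight on next period's payoff is β·p = 3/4·p, which plays the role of the discount factor.
Cooperation requires 3/4·p ≥ (32−23)/(32−9) = 9/23, hence p ≥ 12/23.

12/23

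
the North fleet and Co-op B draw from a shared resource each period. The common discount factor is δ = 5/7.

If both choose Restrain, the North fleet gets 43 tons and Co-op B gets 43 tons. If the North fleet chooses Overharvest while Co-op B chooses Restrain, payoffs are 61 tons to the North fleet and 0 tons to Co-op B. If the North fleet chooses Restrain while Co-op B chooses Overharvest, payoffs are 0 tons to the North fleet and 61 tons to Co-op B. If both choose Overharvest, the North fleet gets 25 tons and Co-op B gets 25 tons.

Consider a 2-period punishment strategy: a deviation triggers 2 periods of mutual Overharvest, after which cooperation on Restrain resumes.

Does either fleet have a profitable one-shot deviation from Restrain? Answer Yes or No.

No

A one-shot deviation gives 61 now, then 25 for 2 periods, then back to 43.
Gain from deviating: (61−43) today; loss: (43−25) in each of the next 2 periods.
No-deviation condition: (43−25)(δ+…+δ^2) ≥ 61−43, i.e. δ+…+δ^2 ≥ 1.
At δ = 5/7: δ+…+δ^2 = 1.2245 ≥ 1.0000.
So cooperation is sustainable.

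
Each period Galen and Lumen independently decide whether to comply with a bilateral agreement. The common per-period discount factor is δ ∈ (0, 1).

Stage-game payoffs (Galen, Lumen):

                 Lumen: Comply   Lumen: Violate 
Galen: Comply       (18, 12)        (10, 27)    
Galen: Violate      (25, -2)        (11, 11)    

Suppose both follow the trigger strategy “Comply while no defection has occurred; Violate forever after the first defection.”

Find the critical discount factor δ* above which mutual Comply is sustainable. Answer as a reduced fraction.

Galen: cooperation gives 18 each period; deviation gives 25 once then 11 forever.
  18/(1−δ) ≥ 25 + 11δ/(1−δ) ⇒ δ ≥ 7/14 = 1/2.
Lumen: cooperation gives 12 each period; deviation gives 27 once then 11 forever.
  δ ≥ 15/16.
Both must hold, so the binding constraint is Lumen's: δ ≥ 15/16.

15/16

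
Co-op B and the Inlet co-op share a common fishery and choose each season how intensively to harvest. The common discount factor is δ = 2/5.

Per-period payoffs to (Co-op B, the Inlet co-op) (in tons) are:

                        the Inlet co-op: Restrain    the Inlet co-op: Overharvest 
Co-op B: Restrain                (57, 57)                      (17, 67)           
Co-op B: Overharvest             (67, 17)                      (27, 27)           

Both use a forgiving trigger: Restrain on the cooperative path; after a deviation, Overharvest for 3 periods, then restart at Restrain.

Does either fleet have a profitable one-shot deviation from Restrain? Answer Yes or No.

Comparing payoff streams over the 4 periods until play realigns: cooperate → 57(1+δ+…+δ^3); deviate → 67 + 27(δ+…+δ^3).
Cooperation is sustained iff (57−27)(δ+…+δ^3) ≥ 67−57.
δ+…+δ^3 = 2/5·(1−(2/5)^3)/(1−2/5) = 0.6240, and (67−57)/(57−27) = 0.3333.
0.6240 ≥ 0.3333, so cooperation is sustainable.

No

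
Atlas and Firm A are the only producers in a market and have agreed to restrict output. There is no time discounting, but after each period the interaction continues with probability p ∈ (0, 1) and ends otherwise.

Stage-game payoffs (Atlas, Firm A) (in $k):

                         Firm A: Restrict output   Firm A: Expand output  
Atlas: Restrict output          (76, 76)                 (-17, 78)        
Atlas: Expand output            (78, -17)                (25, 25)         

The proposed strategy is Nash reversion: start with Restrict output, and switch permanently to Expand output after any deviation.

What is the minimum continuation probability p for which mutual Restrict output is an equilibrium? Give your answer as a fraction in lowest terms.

2/53

Expected cooperation value is 76 + p·76 + p²·76 + … = 76/(1−p); deviation gives 78 + p·25/(1−p).
76 ≥ 78(1−p) + 25p ⇒ 53p ≥ 2 ⇒ p ≥ 2/53.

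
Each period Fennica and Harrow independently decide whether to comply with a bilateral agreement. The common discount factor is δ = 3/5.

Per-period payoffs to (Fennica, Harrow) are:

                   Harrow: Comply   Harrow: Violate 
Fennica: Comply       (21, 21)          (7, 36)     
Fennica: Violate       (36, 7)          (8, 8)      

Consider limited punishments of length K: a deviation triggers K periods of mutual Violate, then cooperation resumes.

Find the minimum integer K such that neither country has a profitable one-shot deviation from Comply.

3

No profitable deviation requires (21−8)(δ+…+δ^K) ≥ 36−21, i.e. δ+…+δ^K ≥ 15/13 ≈ 1.1538.
With δ = 3/5, the partial sums are K=1: 0.6000, K=2: 0.9600, K=3: 1.1760.
K = 3 is the first length at which the sum reaches 1.1538.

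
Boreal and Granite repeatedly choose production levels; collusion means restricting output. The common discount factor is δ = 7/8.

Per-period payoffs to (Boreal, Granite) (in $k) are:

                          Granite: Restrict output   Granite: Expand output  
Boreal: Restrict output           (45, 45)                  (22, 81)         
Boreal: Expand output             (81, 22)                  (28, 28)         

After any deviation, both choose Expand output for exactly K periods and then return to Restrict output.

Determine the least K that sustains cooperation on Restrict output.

No profitable deviation requires (45−28)(δ+…+δ^K) ≥ 81−45, i.e. δ+…+δ^K ≥ 36/17 ≈ 2.1176.
With δ = 7/8, the partial sums are K=1: 0.8750, K=2: 1.6406, K=3: 2.3105.
K = 3 is the first length at which the sum reaches 2.1176.

3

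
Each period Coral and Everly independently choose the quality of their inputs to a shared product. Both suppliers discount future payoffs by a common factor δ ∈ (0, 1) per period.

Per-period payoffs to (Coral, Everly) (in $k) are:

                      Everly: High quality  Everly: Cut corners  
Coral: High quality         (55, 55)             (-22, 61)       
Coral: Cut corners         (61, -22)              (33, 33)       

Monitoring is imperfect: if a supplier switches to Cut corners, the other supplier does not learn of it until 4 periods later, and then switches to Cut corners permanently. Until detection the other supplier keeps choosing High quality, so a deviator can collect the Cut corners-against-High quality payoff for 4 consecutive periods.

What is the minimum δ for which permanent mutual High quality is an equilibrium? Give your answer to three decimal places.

0.680

The best deviation is to choose Cut corners for all 4 undetected periods, earning 61 each, then 33 forever once detected.
Deviation value: 61(1−δ^4)/(1−δ) + 33δ^4/(1−δ); cooperation value: 55/(1−δ).
IC: 55 ≥ 61(1−δ^4) + 33δ^4 = 61 − 28δ^4.
So δ^4 ≥ 6/28 = 3/14, giving δ ≥ (3/14)^(1/4) ≈ 0.680.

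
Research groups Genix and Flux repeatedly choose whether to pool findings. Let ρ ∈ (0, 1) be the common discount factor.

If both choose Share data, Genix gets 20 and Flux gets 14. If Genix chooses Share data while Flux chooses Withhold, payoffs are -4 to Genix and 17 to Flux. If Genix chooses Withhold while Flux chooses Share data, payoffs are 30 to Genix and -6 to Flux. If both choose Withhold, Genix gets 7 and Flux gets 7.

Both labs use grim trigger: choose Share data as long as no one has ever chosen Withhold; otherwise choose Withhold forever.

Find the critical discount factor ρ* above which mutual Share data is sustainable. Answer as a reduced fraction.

Genix's threshold: (30−20)/(30−7) = 10/23.
Flux's threshold: (17−14)/(17−7) = 3/10.
10/23 > 3/10, so Genix binds and ρ* = 10/23.

10/23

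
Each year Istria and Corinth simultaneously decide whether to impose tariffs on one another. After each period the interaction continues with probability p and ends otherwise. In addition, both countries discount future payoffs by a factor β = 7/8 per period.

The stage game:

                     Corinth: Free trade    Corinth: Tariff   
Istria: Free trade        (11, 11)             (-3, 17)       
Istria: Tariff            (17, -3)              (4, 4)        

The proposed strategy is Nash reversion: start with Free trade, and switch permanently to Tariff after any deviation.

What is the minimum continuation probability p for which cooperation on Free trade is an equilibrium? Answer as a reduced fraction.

Expected continuation weight on next period's payoff is β·p = 7/8·p, which plays the role of the discount factor.
Cooperation requires 7/8·p ≥ (17−11)/(17−4) = 6/13, hence p ≥ 48/91.

48/91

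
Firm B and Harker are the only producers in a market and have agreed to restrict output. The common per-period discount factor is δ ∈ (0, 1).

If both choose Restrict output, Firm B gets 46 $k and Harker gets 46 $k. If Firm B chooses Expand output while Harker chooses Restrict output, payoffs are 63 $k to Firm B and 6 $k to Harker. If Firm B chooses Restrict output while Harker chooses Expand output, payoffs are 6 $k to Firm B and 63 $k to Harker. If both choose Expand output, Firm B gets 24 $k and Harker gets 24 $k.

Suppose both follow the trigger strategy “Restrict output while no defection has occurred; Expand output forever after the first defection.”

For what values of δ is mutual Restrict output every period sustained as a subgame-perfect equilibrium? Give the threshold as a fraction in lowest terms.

Under grim trigger the critical discount factor is (T−C)/(T−P) with T = 63, C = 46, P = 24.
δ* = (63−46)/(63−24) = 17/39.

17/39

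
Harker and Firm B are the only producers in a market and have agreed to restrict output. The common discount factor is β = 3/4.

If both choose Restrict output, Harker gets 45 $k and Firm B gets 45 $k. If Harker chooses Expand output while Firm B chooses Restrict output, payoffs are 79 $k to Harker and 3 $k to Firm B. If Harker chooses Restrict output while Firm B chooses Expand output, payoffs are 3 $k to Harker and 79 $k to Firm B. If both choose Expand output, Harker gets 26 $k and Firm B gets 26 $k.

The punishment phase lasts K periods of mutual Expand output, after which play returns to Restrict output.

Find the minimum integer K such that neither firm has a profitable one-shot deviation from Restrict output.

4

IC: β(1−β^K)/(1−β) ≥ (79−45)/(45−26) = 34/19.
With β = 3/4: need 1 − β^K ≥ 34/19·(1−3/4)/(3/4), i.e. β^K ≤ 0.4035.
Since (3/4)^3 = 0.4219 and (3/4)^4 = 0.3164, the smallest such K is 4.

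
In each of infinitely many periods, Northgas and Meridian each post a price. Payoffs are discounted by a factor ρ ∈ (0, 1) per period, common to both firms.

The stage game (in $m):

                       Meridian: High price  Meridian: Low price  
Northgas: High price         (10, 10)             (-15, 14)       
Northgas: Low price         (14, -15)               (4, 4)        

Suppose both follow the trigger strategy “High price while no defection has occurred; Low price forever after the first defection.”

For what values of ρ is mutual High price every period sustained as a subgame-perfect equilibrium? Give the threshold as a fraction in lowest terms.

2/5

Under grim trigger the critical discount factor is (T−C)/(T−P) with T = 14, C = 10, P = 4.
ρ* = (14−10)/(14−4) = 4/10 = 2/5.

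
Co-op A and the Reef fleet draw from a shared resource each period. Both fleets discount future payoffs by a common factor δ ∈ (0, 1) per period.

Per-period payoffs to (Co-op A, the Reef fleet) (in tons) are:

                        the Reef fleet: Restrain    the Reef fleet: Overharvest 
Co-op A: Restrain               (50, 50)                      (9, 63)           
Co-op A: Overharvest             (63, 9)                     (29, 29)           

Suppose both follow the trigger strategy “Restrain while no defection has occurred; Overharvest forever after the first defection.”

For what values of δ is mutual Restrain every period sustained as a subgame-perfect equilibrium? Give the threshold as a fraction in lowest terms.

13/34

Cooperation forever yields 50 each period: 50/(1−δ).
Deviating yields 63 once, then 29 forever: 63 + 29δ/(1−δ).
No profitable deviation requires 50/(1−δ) ≥ 63 + 29δ/(1−δ).
Multiplying by (1−δ): 50 ≥ 63(1−δ) + 29δ = 63 − 34δ.
So 34δ ≥ 13, i.e. δ ≥ 13/34.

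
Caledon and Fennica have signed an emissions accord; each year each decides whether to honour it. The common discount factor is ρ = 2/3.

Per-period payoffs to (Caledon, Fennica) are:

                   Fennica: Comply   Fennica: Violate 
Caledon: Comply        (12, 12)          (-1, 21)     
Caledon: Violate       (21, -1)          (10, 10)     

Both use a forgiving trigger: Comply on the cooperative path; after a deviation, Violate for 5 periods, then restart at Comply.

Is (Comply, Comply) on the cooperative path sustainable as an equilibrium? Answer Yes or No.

A one-shot deviation gives 21 now, then 10 for 5 periods, then back to 12.
Gain from deviating: (21−12) today; loss: (12−10) in each of the next 5 periods.
No-deviation condition: (12−10)(ρ+…+ρ^5) ≥ 21−12, i.e. ρ+…+ρ^5 ≥ 9/2.
At ρ = 2/3: ρ+…+ρ^5 = 1.7366 < 4.5000.
So cooperation is not sustainable.

No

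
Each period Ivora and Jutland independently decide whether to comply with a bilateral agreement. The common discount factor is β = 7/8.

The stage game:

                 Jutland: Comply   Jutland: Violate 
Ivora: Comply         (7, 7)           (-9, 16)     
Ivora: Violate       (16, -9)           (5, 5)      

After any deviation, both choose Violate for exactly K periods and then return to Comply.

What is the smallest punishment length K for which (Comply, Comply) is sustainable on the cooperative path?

8

Need Σ_{k=1}^{K} β^k ≥ (16−7)/(7−5) = 4.5000 at β = 7/8.
At K = 7 the sum is 4.2511 < 4.5000; at K = 8 it is 4.5947 ≥ 4.5000.
So the minimum punishment length is K = 8.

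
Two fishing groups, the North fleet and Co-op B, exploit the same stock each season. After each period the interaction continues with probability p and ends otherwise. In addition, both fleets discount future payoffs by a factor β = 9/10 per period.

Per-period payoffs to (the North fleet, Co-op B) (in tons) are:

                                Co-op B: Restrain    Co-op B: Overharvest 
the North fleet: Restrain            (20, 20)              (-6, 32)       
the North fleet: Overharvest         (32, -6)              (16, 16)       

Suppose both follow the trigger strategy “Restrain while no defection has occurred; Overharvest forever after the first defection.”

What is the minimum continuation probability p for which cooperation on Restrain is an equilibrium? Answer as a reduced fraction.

5/6

Expected continuation weight on next period's payoff is β·p = 9/10·p, which plays the role of the discount factor.
Cooperation requires 9/10·p ≥ (32−20)/(32−16) = 3/4, hence p ≥ 5/6.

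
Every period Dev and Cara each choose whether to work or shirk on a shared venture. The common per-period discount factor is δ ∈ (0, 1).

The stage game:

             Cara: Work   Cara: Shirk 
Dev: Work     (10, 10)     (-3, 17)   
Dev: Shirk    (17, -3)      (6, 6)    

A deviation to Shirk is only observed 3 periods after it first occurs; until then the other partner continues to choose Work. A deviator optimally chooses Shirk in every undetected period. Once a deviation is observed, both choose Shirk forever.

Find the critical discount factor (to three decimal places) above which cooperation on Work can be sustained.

Deviating for the 3 undetected periods gains 17−10 = 7 per period over cooperation, then loses 10−6 = 4 per period forever once punishment starts.
Gain: 7(1 + δ + … + δ^2); loss: 4·δ^3/(1−δ).
No profitable deviation ⇔ 7(1−δ^3) ≤ 4·δ^3, i.e. δ^3 ≥ 7/(7+4) = 7/11.
Hence δ ≥ (7/11)^(1/3) ≈ 0.860.

0.860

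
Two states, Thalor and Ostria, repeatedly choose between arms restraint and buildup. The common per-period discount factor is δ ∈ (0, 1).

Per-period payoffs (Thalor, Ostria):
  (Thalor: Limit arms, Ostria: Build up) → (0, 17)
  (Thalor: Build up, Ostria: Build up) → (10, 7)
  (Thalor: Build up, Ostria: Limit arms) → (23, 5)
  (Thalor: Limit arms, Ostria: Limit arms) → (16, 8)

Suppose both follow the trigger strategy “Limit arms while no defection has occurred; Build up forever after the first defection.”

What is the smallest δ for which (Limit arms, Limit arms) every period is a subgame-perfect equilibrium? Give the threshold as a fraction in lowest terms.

For Thalor: deviation gain 23−16 = 7, per-period punishment loss 16−10 = 6. IC gives δ ≥ 7/13.
For Ostria: gain 9, loss 1 per period, so δ ≥ 9/10.
The tighter constraint is Ostria's, so cooperation needs δ ≥ 9/10.

9/10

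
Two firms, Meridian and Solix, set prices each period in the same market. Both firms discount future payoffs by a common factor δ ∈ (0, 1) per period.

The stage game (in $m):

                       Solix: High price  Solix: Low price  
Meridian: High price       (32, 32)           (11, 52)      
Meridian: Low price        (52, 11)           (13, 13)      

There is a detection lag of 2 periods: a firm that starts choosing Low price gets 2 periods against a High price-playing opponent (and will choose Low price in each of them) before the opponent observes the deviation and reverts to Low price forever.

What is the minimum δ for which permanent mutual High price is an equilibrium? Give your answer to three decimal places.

0.716

Deviating for the 2 undetected periods gains 52−32 = 20 per period over cooperation, then loses 32−13 = 19 per period forever once punishment starts.
Gain: 20(1 + δ + … + δ^1); loss: 19·δ^2/(1−δ).
No profitable deviation ⇔ 20(1−δ^2) ≤ 19·δ^2, i.e. δ^2 ≥ 20/(20+19) = 20/39.
Hence δ ≥ (20/39)^(1/2) ≈ 0.716.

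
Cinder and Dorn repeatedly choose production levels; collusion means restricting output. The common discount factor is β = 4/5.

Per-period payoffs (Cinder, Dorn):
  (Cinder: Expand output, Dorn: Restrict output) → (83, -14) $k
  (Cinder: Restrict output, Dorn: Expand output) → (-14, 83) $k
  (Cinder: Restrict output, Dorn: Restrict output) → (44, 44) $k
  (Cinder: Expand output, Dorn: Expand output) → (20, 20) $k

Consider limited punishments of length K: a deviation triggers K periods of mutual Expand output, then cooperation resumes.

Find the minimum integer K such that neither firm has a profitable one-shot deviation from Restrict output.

3

No profitable deviation requires (44−20)(β+…+β^K) ≥ 83−44, i.e. β+…+β^K ≥ 13/8 ≈ 1.6250.
With β = 4/5, the partial sums are K=1: 0.8000, K=2: 1.4400, K=3: 1.9520.
K = 3 is the first length at which the sum reaches 1.6250.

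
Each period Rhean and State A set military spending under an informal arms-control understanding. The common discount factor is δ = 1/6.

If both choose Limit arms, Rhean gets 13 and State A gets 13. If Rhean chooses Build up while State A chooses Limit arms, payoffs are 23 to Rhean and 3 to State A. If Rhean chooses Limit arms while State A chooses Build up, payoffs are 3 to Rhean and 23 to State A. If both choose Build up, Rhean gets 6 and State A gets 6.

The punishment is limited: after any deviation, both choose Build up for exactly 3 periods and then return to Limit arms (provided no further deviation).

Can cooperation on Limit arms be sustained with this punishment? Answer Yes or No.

Comparing payoff streams over the 4 periods until play realigns: cooperate → 13(1+δ+…+δ^3); deviate → 23 + 6(δ+…+δ^3).
Cooperation is sustained iff (13−6)(δ+…+δ^3) ≥ 23−13.
δ+…+δ^3 = 1/6·(1−(1/6)^3)/(1−1/6) = 0.1991, and (23−13)/(13−6) = 1.4286.
0.1991 < 1.4286, so cooperation is not sustainable.

No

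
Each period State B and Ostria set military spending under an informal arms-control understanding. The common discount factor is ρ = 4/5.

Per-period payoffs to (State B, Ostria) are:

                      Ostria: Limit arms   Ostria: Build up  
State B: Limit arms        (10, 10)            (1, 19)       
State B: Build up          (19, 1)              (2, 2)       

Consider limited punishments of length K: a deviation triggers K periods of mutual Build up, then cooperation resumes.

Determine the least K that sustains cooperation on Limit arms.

2

No profitable deviation requires (10−2)(ρ+…+ρ^K) ≥ 19−10, i.e. ρ+…+ρ^K ≥ 9/8 ≈ 1.1250.
With ρ = 4/5, the partial sums are K=1: 0.8000, K=2: 1.4400.
K = 2 is the first length at which the sum reaches 1.1250.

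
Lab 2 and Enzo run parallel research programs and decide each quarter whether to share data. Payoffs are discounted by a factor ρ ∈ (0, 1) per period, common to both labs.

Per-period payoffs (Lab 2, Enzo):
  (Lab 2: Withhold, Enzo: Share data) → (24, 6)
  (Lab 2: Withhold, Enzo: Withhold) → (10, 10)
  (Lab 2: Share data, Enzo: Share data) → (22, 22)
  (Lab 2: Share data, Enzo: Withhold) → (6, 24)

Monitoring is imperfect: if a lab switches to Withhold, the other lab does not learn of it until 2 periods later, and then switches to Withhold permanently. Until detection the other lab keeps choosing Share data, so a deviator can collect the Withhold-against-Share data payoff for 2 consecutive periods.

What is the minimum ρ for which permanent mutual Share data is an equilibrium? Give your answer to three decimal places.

0.378

A deviator earns 24 for 2 periods, then 10 forever; cooperating earns 22 forever. Multiplying the IC by (1−ρ):
22 ≥ 24(1−ρ^2) + 10ρ^2, so 14·ρ^2 ≥ 2 and ρ^2 ≥ 1/7.
ρ ≥ (1/7)^(1/2) ≈ 0.378.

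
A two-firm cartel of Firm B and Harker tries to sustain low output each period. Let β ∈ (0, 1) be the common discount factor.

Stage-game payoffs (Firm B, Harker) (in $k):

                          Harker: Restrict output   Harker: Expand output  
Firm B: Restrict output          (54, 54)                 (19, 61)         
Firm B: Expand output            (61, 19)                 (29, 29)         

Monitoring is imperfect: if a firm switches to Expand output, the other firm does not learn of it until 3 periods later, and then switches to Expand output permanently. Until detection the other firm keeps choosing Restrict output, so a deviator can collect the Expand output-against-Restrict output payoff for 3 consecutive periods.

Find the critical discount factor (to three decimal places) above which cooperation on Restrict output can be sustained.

The best deviation is to choose Expand output for all 3 undetected periods, earning 61 each, then 29 forever once detected.
Deviation value: 61(1−β^3)/(1−β) + 29β^3/(1−β); cooperation value: 54/(1−β).
IC: 54 ≥ 61(1−β^3) + 29β^3 = 61 − 32β^3.
So β^3 ≥ 7/32, giving β ≥ (7/32)^(1/3) ≈ 0.603.

0.603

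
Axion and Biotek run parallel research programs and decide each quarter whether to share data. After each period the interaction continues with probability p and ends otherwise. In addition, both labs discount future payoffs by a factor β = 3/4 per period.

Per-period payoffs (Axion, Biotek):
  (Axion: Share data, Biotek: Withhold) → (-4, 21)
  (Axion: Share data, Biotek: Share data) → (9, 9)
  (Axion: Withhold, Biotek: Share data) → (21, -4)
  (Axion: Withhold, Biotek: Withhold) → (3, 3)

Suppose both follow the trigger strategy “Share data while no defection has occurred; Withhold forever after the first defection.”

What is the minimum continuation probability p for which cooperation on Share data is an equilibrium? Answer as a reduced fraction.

Expected continuation weight on next period's payoff is β·p = 3/4·p, which plays the role of the discount factor.
Cooperation requires 3/4·p ≥ (21−9)/(21−3) = 2/3, hence p ≥ 8/9.

8/9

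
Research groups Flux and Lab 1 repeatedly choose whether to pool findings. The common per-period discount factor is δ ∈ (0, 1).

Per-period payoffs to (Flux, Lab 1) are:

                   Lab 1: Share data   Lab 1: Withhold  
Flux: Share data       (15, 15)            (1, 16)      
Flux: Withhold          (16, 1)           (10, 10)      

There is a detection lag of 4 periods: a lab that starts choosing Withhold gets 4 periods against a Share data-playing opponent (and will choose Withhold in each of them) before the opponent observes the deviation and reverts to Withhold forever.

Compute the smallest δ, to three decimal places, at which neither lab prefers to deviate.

A deviator earns 16 for 4 periods, then 10 forever; cooperating earns 15 forever. Multiplying the IC by (1−δ):
15 ≥ 16(1−δ^4) + 10δ^4, so 6·δ^4 ≥ 1 and δ^4 ≥ 1/6.
δ ≥ (1/6)^(1/4) ≈ 0.639.

0.639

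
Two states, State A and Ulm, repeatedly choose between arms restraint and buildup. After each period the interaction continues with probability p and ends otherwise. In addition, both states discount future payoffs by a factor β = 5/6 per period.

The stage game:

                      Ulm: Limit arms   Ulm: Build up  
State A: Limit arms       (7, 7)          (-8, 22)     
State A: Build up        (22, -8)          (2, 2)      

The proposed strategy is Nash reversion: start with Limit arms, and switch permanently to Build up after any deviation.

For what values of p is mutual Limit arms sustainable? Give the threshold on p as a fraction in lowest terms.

9/10

With continuation probability p and discount β, the effective per-period discount factor is βp.
Grim-trigger IC: βp ≥ (22−7)/(22−2) = 3/4.
So p ≥ (3/4)/(5/6) = 9/10.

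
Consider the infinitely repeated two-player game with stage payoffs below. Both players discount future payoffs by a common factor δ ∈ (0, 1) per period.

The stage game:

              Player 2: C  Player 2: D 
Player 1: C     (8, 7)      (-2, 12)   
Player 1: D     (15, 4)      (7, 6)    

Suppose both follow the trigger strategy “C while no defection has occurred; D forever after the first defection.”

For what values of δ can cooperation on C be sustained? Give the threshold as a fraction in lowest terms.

7/8

Player 1: cooperation gives 8 each period; deviation gives 15 once then 7 forever.
  8/(1−δ) ≥ 15 + 7δ/(1−δ) ⇒ δ ≥ 7/8.
Player 2: cooperation gives 7 each period; deviation gives 12 once then 6 forever.
  δ ≥ 5/6.
Both must hold, so the binding constraint is Player 1's: δ ≥ 7/8.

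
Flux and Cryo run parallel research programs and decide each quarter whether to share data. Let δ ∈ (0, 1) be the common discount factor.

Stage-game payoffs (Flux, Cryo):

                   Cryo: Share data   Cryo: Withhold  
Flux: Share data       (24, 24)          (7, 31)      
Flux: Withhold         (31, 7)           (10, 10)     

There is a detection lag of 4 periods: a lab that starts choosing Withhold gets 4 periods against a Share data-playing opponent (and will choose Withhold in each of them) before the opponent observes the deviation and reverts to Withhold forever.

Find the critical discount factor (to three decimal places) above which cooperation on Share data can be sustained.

The best deviation is to choose Withhold for all 4 undetected periods, earning 31 each, then 10 forever once detected.
Deviation value: 31(1−δ^4)/(1−δ) + 10δ^4/(1−δ); cooperation value: 24/(1−δ).
IC: 24 ≥ 31(1−δ^4) + 10δ^4 = 31 − 21δ^4.
So δ^4 ≥ 7/21 = 1/3, giving δ ≥ (1/3)^(1/4) ≈ 0.760.

0.760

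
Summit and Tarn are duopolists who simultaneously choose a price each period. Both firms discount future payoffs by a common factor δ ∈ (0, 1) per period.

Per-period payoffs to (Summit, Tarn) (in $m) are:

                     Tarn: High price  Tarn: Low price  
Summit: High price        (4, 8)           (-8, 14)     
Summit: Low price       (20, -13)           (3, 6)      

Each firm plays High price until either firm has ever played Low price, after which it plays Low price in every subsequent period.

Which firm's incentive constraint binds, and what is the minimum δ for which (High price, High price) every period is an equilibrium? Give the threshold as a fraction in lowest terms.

Summit; δ ≥ 16/17

For Summit: deviation gain 20−4 = 16, per-period punishment loss 4−3 = 1. IC gives δ ≥ 16/17.
For Tarn: gain 6, loss 2 per period, so δ ≥ 6/8 = 3/4.
The tighter constraint is Summit's, so cooperation needs δ ≥ 16/17.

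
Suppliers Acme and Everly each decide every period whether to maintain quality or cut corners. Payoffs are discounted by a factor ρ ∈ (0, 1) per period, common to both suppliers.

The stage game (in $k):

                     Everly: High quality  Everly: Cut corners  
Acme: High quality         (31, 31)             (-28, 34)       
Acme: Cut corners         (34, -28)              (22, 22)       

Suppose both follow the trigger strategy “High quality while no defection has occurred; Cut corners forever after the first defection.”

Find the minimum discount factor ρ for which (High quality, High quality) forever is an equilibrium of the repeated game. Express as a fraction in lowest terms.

1/4

One-period gain from deviating is 34 − 31 = 3. The loss is 31 − 22 = 9 in every subsequent period, with present value 9·ρ/(1−ρ).
Deviation is unprofitable when 9·ρ/(1−ρ) ≥ 3, i.e. ρ/(1−ρ) ≥ 1/3.
Equivalently ρ ≥ 3/(3+9) = 1/4.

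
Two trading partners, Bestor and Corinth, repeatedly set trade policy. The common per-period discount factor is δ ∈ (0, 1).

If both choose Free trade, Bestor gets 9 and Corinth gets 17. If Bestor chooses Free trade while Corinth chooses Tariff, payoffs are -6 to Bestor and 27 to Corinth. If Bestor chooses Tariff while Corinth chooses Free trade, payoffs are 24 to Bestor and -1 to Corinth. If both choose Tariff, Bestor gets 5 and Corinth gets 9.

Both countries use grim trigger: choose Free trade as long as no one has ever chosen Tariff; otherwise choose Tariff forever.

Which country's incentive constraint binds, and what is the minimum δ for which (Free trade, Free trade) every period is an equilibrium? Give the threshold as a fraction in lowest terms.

Bestor; δ ≥ 15/19

Bestor: cooperation gives 9 each period; deviation gives 24 once then 5 forever.
  9/(1−δ) ≥ 24 + 5δ/(1−δ) ⇒ δ ≥ 15/19.
Corinth: cooperation gives 17 each period; deviation gives 27 once then 9 forever.
  δ ≥ 10/18 = 5/9.
Both must hold, so the binding constraint is Bestor's: δ ≥ 15/19.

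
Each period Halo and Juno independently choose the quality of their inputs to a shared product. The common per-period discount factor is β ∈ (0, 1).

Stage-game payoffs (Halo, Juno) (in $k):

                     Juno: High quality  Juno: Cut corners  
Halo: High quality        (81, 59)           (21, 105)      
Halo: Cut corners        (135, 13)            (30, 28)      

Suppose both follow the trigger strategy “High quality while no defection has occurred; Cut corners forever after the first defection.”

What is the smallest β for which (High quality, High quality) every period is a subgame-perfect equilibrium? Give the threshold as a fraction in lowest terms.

Halo: cooperation gives 81 each period; deviation gives 135 once then 30 forever.
  81/(1−β) ≥ 135 + 30β/(1−β) ⇒ β ≥ 54/105 = 18/35.
Juno: cooperation gives 59 each period; deviation gives 105 once then 28 forever.
  β ≥ 46/77.
Both must hold, so the binding constraint is Juno's: β ≥ 46/77.

46/77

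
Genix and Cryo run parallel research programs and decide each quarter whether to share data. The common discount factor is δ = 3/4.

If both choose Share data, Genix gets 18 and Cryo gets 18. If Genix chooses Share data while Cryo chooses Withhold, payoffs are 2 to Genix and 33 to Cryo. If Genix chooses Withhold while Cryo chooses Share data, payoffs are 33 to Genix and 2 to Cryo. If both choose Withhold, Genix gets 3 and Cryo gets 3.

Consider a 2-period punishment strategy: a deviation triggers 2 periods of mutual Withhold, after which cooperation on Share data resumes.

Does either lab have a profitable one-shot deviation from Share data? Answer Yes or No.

No

IC: δ+…+δ^2 ≥ (33−18)/(18−3) = 1.
At δ = 3/4: partial sum = 1.3125 ≥ 1.0000. Cooperation sustainable.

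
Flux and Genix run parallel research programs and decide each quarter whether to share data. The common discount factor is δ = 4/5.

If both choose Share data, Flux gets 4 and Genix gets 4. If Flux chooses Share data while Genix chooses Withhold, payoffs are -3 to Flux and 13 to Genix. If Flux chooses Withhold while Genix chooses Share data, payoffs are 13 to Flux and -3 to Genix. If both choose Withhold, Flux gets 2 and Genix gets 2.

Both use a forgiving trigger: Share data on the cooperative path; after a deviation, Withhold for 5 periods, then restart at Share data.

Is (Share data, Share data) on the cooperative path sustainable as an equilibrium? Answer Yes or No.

No

Comparing payoff streams over the 6 periods until play realigns: cooperate → 4(1+δ+…+δ^5); deviate → 13 + 2(δ+…+δ^5).
Cooperation is sustained iff (4−2)(δ+…+δ^5) ≥ 13−4.
δ+…+δ^5 = 4/5·(1−(4/5)^5)/(1−4/5) = 2.6893, and (13−4)/(4−2) = 4.5000.
2.6893 < 4.5000, so cooperation is not sustainable.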